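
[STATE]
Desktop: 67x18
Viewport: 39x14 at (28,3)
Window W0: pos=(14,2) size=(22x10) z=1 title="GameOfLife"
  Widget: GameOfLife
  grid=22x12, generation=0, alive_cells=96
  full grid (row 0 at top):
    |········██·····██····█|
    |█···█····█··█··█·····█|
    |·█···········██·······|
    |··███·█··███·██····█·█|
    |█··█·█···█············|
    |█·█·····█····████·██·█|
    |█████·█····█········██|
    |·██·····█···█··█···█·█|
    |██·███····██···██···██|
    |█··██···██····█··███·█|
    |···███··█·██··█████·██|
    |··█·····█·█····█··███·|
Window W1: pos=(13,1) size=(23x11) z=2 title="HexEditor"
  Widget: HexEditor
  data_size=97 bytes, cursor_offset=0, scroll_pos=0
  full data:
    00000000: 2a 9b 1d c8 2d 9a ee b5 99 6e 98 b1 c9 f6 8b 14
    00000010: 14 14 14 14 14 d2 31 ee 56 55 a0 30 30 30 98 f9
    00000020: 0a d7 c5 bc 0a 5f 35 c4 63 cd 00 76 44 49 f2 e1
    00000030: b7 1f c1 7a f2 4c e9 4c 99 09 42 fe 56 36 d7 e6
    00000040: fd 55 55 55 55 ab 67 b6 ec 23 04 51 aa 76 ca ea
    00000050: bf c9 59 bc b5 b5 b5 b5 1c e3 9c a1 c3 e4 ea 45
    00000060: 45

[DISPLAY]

───────┨                               
b 1d c8┃                               
4 14 14┃                               
7 c5 bc┃                               
f c1 7a┃                               
5 55 55┃                               
9 59 bc┃                               
       ┃                               
━━━━━━━┛                               
                                       
                                       
                                       
                                       
                                       


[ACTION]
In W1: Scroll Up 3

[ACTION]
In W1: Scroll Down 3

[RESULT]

───────┨                               
f c1 7a┃                               
5 55 55┃                               
9 59 bc┃                               
       ┃                               
       ┃                               
       ┃                               
       ┃                               
━━━━━━━┛                               
                                       
                                       
                                       
                                       
                                       


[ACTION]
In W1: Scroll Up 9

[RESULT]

───────┨                               
b 1d c8┃                               
4 14 14┃                               
7 c5 bc┃                               
f c1 7a┃                               
5 55 55┃                               
9 59 bc┃                               
       ┃                               
━━━━━━━┛                               
                                       
                                       
                                       
                                       
                                       


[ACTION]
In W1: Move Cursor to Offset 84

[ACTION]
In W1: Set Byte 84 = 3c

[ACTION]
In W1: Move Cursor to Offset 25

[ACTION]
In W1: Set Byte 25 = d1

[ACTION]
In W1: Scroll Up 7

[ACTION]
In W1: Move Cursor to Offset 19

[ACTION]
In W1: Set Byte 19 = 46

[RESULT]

───────┨                               
b 1d c8┃                               
4 14 46┃                               
7 c5 bc┃                               
f c1 7a┃                               
5 55 55┃                               
9 59 bc┃                               
       ┃                               
━━━━━━━┛                               
                                       
                                       
                                       
                                       
                                       


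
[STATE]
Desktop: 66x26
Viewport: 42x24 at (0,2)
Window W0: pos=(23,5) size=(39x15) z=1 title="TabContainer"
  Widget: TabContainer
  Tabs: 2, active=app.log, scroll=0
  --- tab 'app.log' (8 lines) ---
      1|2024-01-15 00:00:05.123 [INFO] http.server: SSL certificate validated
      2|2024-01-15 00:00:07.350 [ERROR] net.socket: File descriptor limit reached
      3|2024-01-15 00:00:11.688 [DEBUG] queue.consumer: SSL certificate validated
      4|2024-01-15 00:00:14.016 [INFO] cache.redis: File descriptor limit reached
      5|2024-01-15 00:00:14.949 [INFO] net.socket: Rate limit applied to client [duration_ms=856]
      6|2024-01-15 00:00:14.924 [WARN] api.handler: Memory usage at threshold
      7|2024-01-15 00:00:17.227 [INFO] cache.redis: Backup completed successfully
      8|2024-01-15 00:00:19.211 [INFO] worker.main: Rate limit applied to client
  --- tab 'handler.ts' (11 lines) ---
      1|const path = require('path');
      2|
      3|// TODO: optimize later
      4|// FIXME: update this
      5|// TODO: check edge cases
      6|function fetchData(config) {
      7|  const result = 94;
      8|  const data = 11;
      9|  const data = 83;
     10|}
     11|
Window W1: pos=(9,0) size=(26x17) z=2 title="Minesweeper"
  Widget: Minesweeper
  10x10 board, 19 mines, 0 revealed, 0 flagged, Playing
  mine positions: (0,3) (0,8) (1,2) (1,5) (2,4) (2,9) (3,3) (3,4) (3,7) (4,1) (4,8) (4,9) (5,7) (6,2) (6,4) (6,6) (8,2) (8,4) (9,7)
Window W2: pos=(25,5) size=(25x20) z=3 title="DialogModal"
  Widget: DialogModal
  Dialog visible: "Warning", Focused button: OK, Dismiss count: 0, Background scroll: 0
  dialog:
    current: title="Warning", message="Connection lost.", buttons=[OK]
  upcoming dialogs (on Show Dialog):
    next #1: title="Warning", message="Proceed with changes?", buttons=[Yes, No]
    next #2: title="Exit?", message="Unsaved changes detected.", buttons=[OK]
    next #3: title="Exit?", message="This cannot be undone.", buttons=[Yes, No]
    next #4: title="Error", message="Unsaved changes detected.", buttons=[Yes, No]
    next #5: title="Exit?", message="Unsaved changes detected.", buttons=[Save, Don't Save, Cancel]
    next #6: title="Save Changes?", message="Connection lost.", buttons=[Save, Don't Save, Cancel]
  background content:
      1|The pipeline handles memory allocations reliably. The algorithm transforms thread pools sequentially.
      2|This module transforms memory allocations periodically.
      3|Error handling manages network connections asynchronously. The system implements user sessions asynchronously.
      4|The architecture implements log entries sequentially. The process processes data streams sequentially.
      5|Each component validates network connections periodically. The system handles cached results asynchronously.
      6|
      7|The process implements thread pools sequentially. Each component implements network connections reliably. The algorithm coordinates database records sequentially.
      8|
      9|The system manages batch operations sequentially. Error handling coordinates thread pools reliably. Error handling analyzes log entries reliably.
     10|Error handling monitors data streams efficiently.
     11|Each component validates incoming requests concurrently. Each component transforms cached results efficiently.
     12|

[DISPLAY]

         ┠────────────────────────┨       
         ┃■■■■■■■■■■              ┃       
         ┃■■■■■■■■■■              ┃       
         ┃■■■■■■■■■■     ┏━━━━━━━━━━━━━━━━
         ┃■■■■■■■■■■     ┃ DialogModal    
         ┃■■■■■■■■■■     ┠────────────────
         ┃■■■■■■■■■■     ┃The pipeline han
         ┃■■■■■■■■■■     ┃This module tran
         ┃■■■■■■■■■■     ┃Error handling m
         ┃■■■■■■■■■■     ┃The architecture
         ┃■■■■■■■■■■     ┃Each component v
         ┃               ┃  ┌─────────────
         ┃               ┃Th│     Warning 
         ┃               ┃  │ Connection l
         ┗━━━━━━━━━━━━━━━┃Th│       [OK]  
                       ┃2┃Er└─────────────
                       ┃ ┃Each component v
                       ┗━┃                
                         ┃                
                         ┃                
                         ┃                
                         ┃                
                         ┗━━━━━━━━━━━━━━━━
                                          


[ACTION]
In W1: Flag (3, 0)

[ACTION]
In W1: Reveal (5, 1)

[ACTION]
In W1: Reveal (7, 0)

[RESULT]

         ┠────────────────────────┨       
         ┃■■■■■■■■■■              ┃       
         ┃■■■■■■■■■■              ┃       
         ┃■■■■■■■■■■     ┏━━━━━━━━━━━━━━━━
         ┃⚑■■■■■■■■■     ┃ DialogModal    
         ┃■■■■■■■■■■     ┠────────────────
         ┃12■■■■■■■■     ┃The pipeline han
         ┃ 1■■■■■■■■     ┃This module tran
         ┃ 2■■■■■■■■     ┃Error handling m
         ┃ 1■■■■■■■■     ┃The architecture
         ┃ 1■■■■■■■■     ┃Each component v
         ┃               ┃  ┌─────────────
         ┃               ┃Th│     Warning 
         ┃               ┃  │ Connection l
         ┗━━━━━━━━━━━━━━━┃Th│       [OK]  
                       ┃2┃Er└─────────────
                       ┃ ┃Each component v
                       ┗━┃                
                         ┃                
                         ┃                
                         ┃                
                         ┃                
                         ┗━━━━━━━━━━━━━━━━
                                          


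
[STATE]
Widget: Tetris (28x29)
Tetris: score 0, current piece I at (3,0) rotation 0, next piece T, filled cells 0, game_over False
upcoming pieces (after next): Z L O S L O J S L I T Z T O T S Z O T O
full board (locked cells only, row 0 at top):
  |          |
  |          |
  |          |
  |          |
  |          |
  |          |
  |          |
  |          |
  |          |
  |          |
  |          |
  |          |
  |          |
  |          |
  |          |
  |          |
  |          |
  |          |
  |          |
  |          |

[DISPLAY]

   ████   │Next:            
          │ ▒               
          │▒▒▒              
          │                 
          │                 
          │                 
          │Score:           
          │0                
          │                 
          │                 
          │                 
          │                 
          │                 
          │                 
          │                 
          │                 
          │                 
          │                 
          │                 
          │                 
          │                 
          │                 
          │                 
          │                 
          │                 
          │                 
          │                 
          │                 
          │                 


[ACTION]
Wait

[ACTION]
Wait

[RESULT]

          │Next:            
          │ ▒               
   ████   │▒▒▒              
          │                 
          │                 
          │                 
          │Score:           
          │0                
          │                 
          │                 
          │                 
          │                 
          │                 
          │                 
          │                 
          │                 
          │                 
          │                 
          │                 
          │                 
          │                 
          │                 
          │                 
          │                 
          │                 
          │                 
          │                 
          │                 
          │                 


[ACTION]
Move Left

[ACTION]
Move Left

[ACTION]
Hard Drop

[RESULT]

    ▒     │Next:            
   ▒▒▒    │▓▓               
          │ ▓▓              
          │                 
          │                 
          │                 
          │Score:           
          │0                
          │                 
          │                 
          │                 
          │                 
          │                 
          │                 
          │                 
          │                 
          │                 
          │                 
          │                 
 ████     │                 
          │                 
          │                 
          │                 
          │                 
          │                 
          │                 
          │                 
          │                 
          │                 


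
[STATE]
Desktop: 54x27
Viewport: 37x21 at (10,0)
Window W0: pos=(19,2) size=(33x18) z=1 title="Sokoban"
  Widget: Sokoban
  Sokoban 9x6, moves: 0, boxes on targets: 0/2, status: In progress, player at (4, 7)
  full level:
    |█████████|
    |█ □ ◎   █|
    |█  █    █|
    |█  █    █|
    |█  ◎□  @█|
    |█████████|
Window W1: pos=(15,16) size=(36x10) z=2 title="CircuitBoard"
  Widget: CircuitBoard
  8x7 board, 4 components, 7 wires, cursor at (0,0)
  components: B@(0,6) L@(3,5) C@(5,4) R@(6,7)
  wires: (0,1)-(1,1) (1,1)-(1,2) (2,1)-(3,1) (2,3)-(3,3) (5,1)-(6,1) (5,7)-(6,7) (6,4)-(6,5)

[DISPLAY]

                                     
                                     
         ┏━━━━━━━━━━━━━━━━━━━━━━━━━━━
         ┃ Sokoban                   
         ┠───────────────────────────
         ┃█████████                  
         ┃█ □ ◎   █                  
         ┃█  █    █                  
         ┃█  █    █                  
         ┃█  ◎□  @█                  
         ┃█████████                  
         ┃Moves: 0  0/2              
         ┃                           
         ┃                           
         ┃                           
         ┃                           
     ┏━━━━━━━━━━━━━━━━━━━━━━━━━━━━━━━
     ┃ CircuitBoard                  
     ┠───────────────────────────────
     ┃   0 1 2 3 4 5 6 7             
     ┃0  [.]  ·                   B  


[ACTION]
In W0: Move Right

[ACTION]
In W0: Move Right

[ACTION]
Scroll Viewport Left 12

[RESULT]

                                     
                                     
                   ┏━━━━━━━━━━━━━━━━━
                   ┃ Sokoban         
                   ┠─────────────────
                   ┃█████████        
                   ┃█ □ ◎   █        
                   ┃█  █    █        
                   ┃█  █    █        
                   ┃█  ◎□  @█        
                   ┃█████████        
                   ┃Moves: 0  0/2    
                   ┃                 
                   ┃                 
                   ┃                 
                   ┃                 
               ┏━━━━━━━━━━━━━━━━━━━━━
               ┃ CircuitBoard        
               ┠─────────────────────
               ┃   0 1 2 3 4 5 6 7   
               ┃0  [.]  ·            


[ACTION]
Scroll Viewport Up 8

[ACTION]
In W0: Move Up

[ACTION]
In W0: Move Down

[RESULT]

                                     
                                     
                   ┏━━━━━━━━━━━━━━━━━
                   ┃ Sokoban         
                   ┠─────────────────
                   ┃█████████        
                   ┃█ □ ◎   █        
                   ┃█  █    █        
                   ┃█  █    █        
                   ┃█  ◎□  @█        
                   ┃█████████        
                   ┃Moves: 2  0/2    
                   ┃                 
                   ┃                 
                   ┃                 
                   ┃                 
               ┏━━━━━━━━━━━━━━━━━━━━━
               ┃ CircuitBoard        
               ┠─────────────────────
               ┃   0 1 2 3 4 5 6 7   
               ┃0  [.]  ·            


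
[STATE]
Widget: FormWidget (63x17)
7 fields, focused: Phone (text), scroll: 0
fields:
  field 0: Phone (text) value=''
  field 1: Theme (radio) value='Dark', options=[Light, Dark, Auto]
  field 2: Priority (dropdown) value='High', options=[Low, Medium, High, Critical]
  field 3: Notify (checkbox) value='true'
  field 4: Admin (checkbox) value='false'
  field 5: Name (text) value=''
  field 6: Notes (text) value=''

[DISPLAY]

> Phone:      [                                               ]
  Theme:      ( ) Light  (●) Dark  ( ) Auto                    
  Priority:   [High                                          ▼]
  Notify:     [x]                                              
  Admin:      [ ]                                              
  Name:       [                                               ]
  Notes:      [                                               ]
                                                               
                                                               
                                                               
                                                               
                                                               
                                                               
                                                               
                                                               
                                                               
                                                               


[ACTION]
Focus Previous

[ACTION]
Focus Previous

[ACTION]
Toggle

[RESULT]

  Phone:      [                                               ]
  Theme:      ( ) Light  (●) Dark  ( ) Auto                    
  Priority:   [High                                          ▼]
  Notify:     [x]                                              
  Admin:      [ ]                                              
> Name:       [                                               ]
  Notes:      [                                               ]
                                                               
                                                               
                                                               
                                                               
                                                               
                                                               
                                                               
                                                               
                                                               
                                                               


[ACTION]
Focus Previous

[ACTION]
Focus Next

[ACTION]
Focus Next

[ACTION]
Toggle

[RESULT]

  Phone:      [                                               ]
  Theme:      ( ) Light  (●) Dark  ( ) Auto                    
  Priority:   [High                                          ▼]
  Notify:     [x]                                              
  Admin:      [ ]                                              
  Name:       [                                               ]
> Notes:      [                                               ]
                                                               
                                                               
                                                               
                                                               
                                                               
                                                               
                                                               
                                                               
                                                               
                                                               


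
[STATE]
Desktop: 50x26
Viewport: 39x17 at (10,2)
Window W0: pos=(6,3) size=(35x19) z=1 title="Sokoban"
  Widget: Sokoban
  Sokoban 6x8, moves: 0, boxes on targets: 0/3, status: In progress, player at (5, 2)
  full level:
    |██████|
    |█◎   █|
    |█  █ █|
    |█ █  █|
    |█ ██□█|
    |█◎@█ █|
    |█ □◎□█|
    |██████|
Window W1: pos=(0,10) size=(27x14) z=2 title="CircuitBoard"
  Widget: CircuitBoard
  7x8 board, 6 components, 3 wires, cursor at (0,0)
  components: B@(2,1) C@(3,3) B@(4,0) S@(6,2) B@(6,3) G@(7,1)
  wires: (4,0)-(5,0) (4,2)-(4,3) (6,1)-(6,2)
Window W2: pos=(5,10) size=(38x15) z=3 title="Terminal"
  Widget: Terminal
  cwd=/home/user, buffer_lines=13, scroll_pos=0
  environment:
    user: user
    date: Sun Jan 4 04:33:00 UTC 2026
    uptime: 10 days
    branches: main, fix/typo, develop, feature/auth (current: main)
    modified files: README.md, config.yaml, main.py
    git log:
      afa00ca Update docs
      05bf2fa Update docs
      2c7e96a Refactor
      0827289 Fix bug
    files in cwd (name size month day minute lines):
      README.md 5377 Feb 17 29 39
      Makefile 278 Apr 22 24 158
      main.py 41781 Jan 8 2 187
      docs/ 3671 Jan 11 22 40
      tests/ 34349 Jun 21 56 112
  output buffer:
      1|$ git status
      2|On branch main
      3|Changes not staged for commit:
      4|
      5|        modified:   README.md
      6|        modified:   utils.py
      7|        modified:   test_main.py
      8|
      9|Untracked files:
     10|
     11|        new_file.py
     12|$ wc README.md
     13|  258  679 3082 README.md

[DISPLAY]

                                       
━━━━━━━━━━━━━━━━━━━━━━━━━━━━━━┓        
koban                         ┃        
──────────────────────────────┨        
███                           ┃        
  █                           ┃        
█ █                           ┃        
  █                           ┃        
━━━━━━━━━━━━━━━━━━━━━━━━━━━━━━━━┓      
minal                           ┃      
────────────────────────────────┨      
t status                        ┃      
ranch main                      ┃      
ges not staged for commit:      ┃      
                                ┃      
    modified:   README.md       ┃      
    modified:   utils.py        ┃      


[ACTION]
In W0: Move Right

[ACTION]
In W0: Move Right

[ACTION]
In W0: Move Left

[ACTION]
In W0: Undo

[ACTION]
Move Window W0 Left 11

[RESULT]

                                       
━━━━━━━━━━━━━━━━━━━━━━━━┓              
                        ┃              
────────────────────────┨              
                        ┃              
                        ┃              
                        ┃              
                        ┃              
━━━━━━━━━━━━━━━━━━━━━━━━━━━━━━━━┓      
minal                           ┃      
────────────────────────────────┨      
t status                        ┃      
ranch main                      ┃      
ges not staged for commit:      ┃      
                                ┃      
    modified:   README.md       ┃      
    modified:   utils.py        ┃      


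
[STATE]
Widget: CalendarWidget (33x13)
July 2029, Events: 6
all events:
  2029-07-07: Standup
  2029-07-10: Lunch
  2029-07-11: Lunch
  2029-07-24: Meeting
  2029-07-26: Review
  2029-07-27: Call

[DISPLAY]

            July 2029            
Mo Tu We Th Fr Sa Su             
                   1             
 2  3  4  5  6  7*  8            
 9 10* 11* 12 13 14 15           
16 17 18 19 20 21 22             
23 24* 25 26* 27* 28 29          
30 31                            
                                 
                                 
                                 
                                 
                                 


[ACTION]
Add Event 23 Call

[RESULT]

            July 2029            
Mo Tu We Th Fr Sa Su             
                   1             
 2  3  4  5  6  7*  8            
 9 10* 11* 12 13 14 15           
16 17 18 19 20 21 22             
23* 24* 25 26* 27* 28 29         
30 31                            
                                 
                                 
                                 
                                 
                                 


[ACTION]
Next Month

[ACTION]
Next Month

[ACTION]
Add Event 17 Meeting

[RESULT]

          September 2029         
Mo Tu We Th Fr Sa Su             
                1  2             
 3  4  5  6  7  8  9             
10 11 12 13 14 15 16             
17* 18 19 20 21 22 23            
24 25 26 27 28 29 30             
                                 
                                 
                                 
                                 
                                 
                                 


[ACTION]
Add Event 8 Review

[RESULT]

          September 2029         
Mo Tu We Th Fr Sa Su             
                1  2             
 3  4  5  6  7  8*  9            
10 11 12 13 14 15 16             
17* 18 19 20 21 22 23            
24 25 26 27 28 29 30             
                                 
                                 
                                 
                                 
                                 
                                 


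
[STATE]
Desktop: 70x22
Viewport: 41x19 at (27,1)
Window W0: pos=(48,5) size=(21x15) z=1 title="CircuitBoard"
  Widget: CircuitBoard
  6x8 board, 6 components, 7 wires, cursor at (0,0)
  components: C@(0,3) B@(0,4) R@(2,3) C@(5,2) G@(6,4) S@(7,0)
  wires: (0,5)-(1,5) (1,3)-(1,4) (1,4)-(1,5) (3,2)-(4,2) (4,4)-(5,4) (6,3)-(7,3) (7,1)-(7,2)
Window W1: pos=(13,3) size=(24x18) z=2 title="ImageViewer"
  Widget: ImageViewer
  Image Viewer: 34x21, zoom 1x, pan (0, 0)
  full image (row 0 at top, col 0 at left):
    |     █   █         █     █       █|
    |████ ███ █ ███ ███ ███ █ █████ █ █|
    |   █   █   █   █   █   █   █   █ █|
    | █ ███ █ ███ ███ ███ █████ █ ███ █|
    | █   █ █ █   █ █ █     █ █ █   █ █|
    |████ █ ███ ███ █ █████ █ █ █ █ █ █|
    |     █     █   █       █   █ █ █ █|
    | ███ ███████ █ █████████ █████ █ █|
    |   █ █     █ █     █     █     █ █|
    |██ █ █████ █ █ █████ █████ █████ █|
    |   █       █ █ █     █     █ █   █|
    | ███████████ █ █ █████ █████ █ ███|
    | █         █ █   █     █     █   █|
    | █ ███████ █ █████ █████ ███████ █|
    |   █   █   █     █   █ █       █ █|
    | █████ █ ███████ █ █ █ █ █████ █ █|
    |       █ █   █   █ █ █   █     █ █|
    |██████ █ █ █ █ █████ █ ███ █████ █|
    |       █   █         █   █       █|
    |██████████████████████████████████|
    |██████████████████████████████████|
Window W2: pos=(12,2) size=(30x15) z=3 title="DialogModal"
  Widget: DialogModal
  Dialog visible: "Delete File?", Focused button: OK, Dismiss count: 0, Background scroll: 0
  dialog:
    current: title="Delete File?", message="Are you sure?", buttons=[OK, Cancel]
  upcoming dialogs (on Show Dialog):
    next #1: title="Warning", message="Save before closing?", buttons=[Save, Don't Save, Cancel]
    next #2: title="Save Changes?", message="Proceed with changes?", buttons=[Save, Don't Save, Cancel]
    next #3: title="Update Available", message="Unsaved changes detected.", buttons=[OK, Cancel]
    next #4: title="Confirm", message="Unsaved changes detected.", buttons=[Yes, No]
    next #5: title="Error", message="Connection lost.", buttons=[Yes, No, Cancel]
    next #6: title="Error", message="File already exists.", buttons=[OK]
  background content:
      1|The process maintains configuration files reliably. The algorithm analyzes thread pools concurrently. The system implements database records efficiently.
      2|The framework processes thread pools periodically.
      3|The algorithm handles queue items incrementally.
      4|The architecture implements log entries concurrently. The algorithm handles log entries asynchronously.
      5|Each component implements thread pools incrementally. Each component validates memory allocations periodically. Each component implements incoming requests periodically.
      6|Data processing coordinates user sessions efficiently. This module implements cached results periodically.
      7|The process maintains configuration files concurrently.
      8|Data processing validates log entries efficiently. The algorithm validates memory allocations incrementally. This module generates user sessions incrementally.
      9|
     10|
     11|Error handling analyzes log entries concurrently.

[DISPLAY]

                                         
━━━━━━━━━━━━━━┓                          
              ┃                          
──────────────┨                          
intains config┃      ┏━━━━━━━━━━━━━━━━━━━
processes thre┃      ┃ CircuitBoard      
handles queue ┃      ┠───────────────────
───────┐ments ┃      ┃   0 1 2 3 4 5     
 File? │nts th┃      ┃0  [.]          C  
 sure? │nates ┃      ┃                   
ancel  │config┃      ┃1               · ─
───────┘tes lo┃      ┃                   
              ┃      ┃2               R  
              ┃      ┃                   
 analyzes log ┃      ┃3           ·      
━━━━━━━━━━━━━━┛      ┃            │      
█ █ █████┃           ┃4           ·      
█   █    ┃           ┃                   
█████ ███┃           ┗━━━━━━━━━━━━━━━━━━━


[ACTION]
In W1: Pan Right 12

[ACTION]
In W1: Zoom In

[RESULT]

                                         
━━━━━━━━━━━━━━┓                          
              ┃                          
──────────────┨                          
intains config┃      ┏━━━━━━━━━━━━━━━━━━━
processes thre┃      ┃ CircuitBoard      
handles queue ┃      ┠───────────────────
───────┐ments ┃      ┃   0 1 2 3 4 5     
 File? │nts th┃      ┃0  [.]          C  
 sure? │nates ┃      ┃                   
ancel  │config┃      ┃1               · ─
───────┘tes lo┃      ┃                   
              ┃      ┃2               R  
              ┃      ┃                   
 analyzes log ┃      ┃3           ·      
━━━━━━━━━━━━━━┛      ┃            │      
███  ██  ┃           ┃4           ·      
     ██  ┃           ┃                   
     ██  ┃           ┗━━━━━━━━━━━━━━━━━━━


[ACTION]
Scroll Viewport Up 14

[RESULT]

                                         
                                         
━━━━━━━━━━━━━━┓                          
              ┃                          
──────────────┨                          
intains config┃      ┏━━━━━━━━━━━━━━━━━━━
processes thre┃      ┃ CircuitBoard      
handles queue ┃      ┠───────────────────
───────┐ments ┃      ┃   0 1 2 3 4 5     
 File? │nts th┃      ┃0  [.]          C  
 sure? │nates ┃      ┃                   
ancel  │config┃      ┃1               · ─
───────┘tes lo┃      ┃                   
              ┃      ┃2               R  
              ┃      ┃                   
 analyzes log ┃      ┃3           ·      
━━━━━━━━━━━━━━┛      ┃            │      
███  ██  ┃           ┃4           ·      
     ██  ┃           ┃                   


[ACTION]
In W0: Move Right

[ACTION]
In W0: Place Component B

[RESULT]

                                         
                                         
━━━━━━━━━━━━━━┓                          
              ┃                          
──────────────┨                          
intains config┃      ┏━━━━━━━━━━━━━━━━━━━
processes thre┃      ┃ CircuitBoard      
handles queue ┃      ┠───────────────────
───────┐ments ┃      ┃   0 1 2 3 4 5     
 File? │nts th┃      ┃0      [B]      C  
 sure? │nates ┃      ┃                   
ancel  │config┃      ┃1               · ─
───────┘tes lo┃      ┃                   
              ┃      ┃2               R  
              ┃      ┃                   
 analyzes log ┃      ┃3           ·      
━━━━━━━━━━━━━━┛      ┃            │      
███  ██  ┃           ┃4           ·      
     ██  ┃           ┃                   


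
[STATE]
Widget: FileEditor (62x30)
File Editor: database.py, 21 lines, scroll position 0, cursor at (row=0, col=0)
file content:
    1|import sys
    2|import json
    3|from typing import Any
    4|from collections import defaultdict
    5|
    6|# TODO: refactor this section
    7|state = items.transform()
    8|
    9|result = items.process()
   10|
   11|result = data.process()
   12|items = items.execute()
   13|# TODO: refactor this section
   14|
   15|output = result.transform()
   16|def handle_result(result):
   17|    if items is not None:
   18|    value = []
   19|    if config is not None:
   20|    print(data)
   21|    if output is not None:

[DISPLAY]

█mport sys                                                   ▲
import json                                                  █
from typing import Any                                       ░
from collections import defaultdict                          ░
                                                             ░
# TODO: refactor this section                                ░
state = items.transform()                                    ░
                                                             ░
result = items.process()                                     ░
                                                             ░
result = data.process()                                      ░
items = items.execute()                                      ░
# TODO: refactor this section                                ░
                                                             ░
output = result.transform()                                  ░
def handle_result(result):                                   ░
    if items is not None:                                    ░
    value = []                                               ░
    if config is not None:                                   ░
    print(data)                                              ░
    if output is not None:                                   ░
                                                             ░
                                                             ░
                                                             ░
                                                             ░
                                                             ░
                                                             ░
                                                             ░
                                                             ░
                                                             ▼


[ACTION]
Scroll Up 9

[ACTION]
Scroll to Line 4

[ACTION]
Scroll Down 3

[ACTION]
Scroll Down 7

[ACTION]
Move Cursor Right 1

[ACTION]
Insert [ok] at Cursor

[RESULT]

iok█port sys                                                 ▲
import json                                                  █
from typing import Any                                       ░
from collections import defaultdict                          ░
                                                             ░
# TODO: refactor this section                                ░
state = items.transform()                                    ░
                                                             ░
result = items.process()                                     ░
                                                             ░
result = data.process()                                      ░
items = items.execute()                                      ░
# TODO: refactor this section                                ░
                                                             ░
output = result.transform()                                  ░
def handle_result(result):                                   ░
    if items is not None:                                    ░
    value = []                                               ░
    if config is not None:                                   ░
    print(data)                                              ░
    if output is not None:                                   ░
                                                             ░
                                                             ░
                                                             ░
                                                             ░
                                                             ░
                                                             ░
                                                             ░
                                                             ░
                                                             ▼
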